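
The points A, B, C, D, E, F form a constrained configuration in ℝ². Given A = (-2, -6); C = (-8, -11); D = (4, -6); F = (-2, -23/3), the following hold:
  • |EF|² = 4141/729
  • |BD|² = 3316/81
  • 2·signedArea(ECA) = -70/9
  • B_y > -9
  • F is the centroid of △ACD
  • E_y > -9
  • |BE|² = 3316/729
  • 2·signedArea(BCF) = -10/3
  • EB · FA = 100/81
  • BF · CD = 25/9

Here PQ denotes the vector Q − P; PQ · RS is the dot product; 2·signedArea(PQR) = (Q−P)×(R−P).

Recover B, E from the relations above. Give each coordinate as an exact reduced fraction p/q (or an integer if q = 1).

B = (-2, -74/9)
E = (-4, -242/27)

1. B_x = -2  [2·signedArea(BCF) = -10/3 ∩ BF · CD = 25/9]
2. B_y = -74/9  [2·signedArea(BCF) = -10/3 ∩ BF · CD = 25/9]
   → B = (-2, -74/9)
3. E_x = -4  [EB · FA = 100/81 ∩ 2·signedArea(ECA) = -70/9]
4. E_y = -242/27  [EB · FA = 100/81 ∩ 2·signedArea(ECA) = -70/9]
   → E = (-4, -242/27)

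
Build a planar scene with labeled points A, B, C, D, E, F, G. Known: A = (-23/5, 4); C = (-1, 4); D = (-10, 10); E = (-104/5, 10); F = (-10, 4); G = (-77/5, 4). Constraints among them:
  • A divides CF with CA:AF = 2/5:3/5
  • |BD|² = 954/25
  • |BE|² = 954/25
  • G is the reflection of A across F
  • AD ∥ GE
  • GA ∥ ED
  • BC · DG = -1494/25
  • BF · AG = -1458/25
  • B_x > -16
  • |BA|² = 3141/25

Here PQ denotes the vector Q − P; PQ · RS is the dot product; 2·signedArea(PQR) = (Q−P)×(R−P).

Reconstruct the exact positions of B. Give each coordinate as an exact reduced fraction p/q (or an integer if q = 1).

1. B_x = -77/5  [BF · AG = -1458/25 ∩ BC · DG = -1494/25]
2. B_y = 7  [BF · AG = -1458/25 ∩ BC · DG = -1494/25]
   → B = (-77/5, 7)

B = (-77/5, 7)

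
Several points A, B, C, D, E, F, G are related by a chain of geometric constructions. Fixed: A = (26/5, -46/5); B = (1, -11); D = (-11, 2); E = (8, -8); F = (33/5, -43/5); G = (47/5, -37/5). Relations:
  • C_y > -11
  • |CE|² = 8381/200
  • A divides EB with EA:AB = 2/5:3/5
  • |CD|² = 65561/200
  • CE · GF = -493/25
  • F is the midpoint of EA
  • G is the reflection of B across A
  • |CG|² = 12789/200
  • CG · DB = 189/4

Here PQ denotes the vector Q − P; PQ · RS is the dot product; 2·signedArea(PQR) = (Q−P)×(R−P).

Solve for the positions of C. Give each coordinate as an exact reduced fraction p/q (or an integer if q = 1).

1. C_x = 41/20  [CE · GF = -493/25 ∩ CG · DB = 189/4]
2. C_y = -211/20  [CE · GF = -493/25 ∩ CG · DB = 189/4]
   → C = (41/20, -211/20)

C = (41/20, -211/20)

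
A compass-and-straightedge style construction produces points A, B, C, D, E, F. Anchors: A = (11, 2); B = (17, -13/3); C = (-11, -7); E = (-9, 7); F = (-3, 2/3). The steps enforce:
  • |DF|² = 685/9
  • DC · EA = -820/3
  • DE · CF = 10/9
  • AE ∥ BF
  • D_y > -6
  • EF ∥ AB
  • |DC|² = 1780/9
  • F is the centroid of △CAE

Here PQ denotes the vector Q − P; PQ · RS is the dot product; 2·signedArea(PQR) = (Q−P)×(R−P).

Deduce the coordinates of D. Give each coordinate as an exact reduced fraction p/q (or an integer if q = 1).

1. D_x = 3  [DC · EA = -820/3 ∩ DE · CF = 10/9]
2. D_y = -17/3  [DC · EA = -820/3 ∩ DE · CF = 10/9]
   → D = (3, -17/3)

D = (3, -17/3)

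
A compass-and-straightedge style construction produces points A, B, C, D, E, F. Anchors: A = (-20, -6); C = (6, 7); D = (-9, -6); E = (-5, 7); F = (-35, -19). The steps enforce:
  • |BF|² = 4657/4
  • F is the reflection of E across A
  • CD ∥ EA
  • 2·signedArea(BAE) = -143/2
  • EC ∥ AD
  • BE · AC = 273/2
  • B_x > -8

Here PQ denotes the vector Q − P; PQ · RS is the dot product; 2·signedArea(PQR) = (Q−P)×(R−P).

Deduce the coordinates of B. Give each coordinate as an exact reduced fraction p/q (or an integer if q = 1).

B = (-7, 1/2)

1. B_x = -7  [BE · AC = 273/2 ∩ 2·signedArea(BAE) = -143/2]
2. B_y = 1/2  [BE · AC = 273/2 ∩ 2·signedArea(BAE) = -143/2]
   → B = (-7, 1/2)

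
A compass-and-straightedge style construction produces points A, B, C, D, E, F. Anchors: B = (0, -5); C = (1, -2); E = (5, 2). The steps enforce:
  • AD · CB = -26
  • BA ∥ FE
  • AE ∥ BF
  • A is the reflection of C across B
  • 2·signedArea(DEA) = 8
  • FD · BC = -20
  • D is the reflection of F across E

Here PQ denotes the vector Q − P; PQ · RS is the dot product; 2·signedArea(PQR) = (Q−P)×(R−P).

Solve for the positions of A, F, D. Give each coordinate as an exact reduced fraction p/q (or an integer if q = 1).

1. A_x = -1  [A is the reflection of C across B]
2. A_y = -8  [A is the reflection of C across B]
   → A = (-1, -8)
3. F_x = 6  [BA ∥ FE ∩ AE ∥ BF]
4. F_y = 5  [BA ∥ FE ∩ AE ∥ BF]
   → F = (6, 5)
5. D_x = 4  [D is the reflection of F across E]
6. D_y = -1  [D is the reflection of F across E]
   → D = (4, -1)

A = (-1, -8)
D = (4, -1)
F = (6, 5)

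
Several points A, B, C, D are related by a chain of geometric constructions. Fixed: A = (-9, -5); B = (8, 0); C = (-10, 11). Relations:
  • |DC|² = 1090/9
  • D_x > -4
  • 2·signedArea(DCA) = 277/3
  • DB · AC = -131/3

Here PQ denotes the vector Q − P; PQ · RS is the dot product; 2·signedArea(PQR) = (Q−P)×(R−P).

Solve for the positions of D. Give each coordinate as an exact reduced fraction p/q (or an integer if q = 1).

D = (-11/3, 2)

1. D_x = -11/3  [DB · AC = -131/3 ∩ 2·signedArea(DCA) = 277/3]
2. D_y = 2  [DB · AC = -131/3 ∩ 2·signedArea(DCA) = 277/3]
   → D = (-11/3, 2)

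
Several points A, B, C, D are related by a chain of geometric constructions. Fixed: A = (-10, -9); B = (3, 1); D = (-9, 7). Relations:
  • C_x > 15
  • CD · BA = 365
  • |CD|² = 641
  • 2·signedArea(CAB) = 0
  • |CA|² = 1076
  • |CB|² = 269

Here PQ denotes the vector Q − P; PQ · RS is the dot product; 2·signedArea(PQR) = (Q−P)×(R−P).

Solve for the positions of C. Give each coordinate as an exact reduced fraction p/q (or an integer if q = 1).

1. C_x = 16  [2·signedArea(CAB) = 0 ∩ CD · BA = 365]
2. C_y = 11  [2·signedArea(CAB) = 0 ∩ CD · BA = 365]
   → C = (16, 11)

C = (16, 11)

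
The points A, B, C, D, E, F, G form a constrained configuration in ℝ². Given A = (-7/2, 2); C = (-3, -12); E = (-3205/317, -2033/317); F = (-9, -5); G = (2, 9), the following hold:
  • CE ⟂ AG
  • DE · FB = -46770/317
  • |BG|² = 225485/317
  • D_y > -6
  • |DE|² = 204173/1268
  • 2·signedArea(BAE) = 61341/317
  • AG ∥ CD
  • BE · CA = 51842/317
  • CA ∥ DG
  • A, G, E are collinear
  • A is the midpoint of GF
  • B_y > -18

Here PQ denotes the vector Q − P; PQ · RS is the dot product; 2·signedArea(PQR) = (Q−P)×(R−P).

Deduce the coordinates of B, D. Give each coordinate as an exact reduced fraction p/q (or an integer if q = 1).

1. B_x = 1303/317  [2·signedArea(BAE) = 61341/317 ∩ BE · CA = 51842/317]
2. B_y = -5575/317  [2·signedArea(BAE) = 61341/317 ∩ BE · CA = 51842/317]
   → B = (1303/317, -5575/317)
3. D_x = 5/2  [CA ∥ DG ∩ AG ∥ CD]
4. D_y = -5  [CA ∥ DG ∩ AG ∥ CD]
   → D = (5/2, -5)

B = (1303/317, -5575/317)
D = (5/2, -5)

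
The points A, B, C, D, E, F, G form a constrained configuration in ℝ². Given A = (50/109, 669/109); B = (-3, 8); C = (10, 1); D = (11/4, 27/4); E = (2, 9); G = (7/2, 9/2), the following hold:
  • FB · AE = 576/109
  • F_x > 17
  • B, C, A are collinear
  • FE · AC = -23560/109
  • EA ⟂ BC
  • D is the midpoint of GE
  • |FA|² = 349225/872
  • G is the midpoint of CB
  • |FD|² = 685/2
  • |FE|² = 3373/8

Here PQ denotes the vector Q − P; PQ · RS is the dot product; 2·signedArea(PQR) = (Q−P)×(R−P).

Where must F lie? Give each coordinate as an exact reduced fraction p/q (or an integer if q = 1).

1. F_x = 69/4  [FB · AE = 576/109 ∩ FE · AC = -23560/109]
2. F_y = -19/4  [FB · AE = 576/109 ∩ FE · AC = -23560/109]
   → F = (69/4, -19/4)

F = (69/4, -19/4)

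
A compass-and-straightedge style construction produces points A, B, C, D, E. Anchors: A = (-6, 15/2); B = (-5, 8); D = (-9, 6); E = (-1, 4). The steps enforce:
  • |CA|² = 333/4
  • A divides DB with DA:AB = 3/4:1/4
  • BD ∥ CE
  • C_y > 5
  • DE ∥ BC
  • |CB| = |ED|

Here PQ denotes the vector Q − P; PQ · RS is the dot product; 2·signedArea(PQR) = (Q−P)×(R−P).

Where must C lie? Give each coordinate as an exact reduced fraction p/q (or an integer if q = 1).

C = (3, 6)

1. C_x = 3  [BD ∥ CE ∩ DE ∥ BC]
2. C_y = 6  [BD ∥ CE ∩ DE ∥ BC]
   → C = (3, 6)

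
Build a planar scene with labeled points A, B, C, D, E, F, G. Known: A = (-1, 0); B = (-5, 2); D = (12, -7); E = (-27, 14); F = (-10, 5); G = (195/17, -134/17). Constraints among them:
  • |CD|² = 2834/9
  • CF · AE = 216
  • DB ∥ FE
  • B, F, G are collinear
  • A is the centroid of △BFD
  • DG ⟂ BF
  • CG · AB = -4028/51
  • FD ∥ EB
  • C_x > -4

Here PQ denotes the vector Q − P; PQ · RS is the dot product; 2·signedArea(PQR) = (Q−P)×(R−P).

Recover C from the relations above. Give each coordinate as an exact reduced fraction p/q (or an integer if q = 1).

C = (-11/3, 4/3)

1. C_x = -11/3  [CG · AB = -4028/51 ∩ CF · AE = 216]
2. C_y = 4/3  [CG · AB = -4028/51 ∩ CF · AE = 216]
   → C = (-11/3, 4/3)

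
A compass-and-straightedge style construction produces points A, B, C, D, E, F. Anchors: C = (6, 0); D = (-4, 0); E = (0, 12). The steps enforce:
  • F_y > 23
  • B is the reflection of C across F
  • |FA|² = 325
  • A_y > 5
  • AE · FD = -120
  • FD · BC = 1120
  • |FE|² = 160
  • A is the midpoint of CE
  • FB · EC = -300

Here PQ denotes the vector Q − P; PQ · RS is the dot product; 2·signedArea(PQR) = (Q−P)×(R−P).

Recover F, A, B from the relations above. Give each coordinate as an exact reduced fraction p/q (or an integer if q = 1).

A = (3, 6)
B = (2, 48)
F = (4, 24)

1. A_x = 3  [A is the midpoint of CE]
2. A_y = 6  [A is the midpoint of CE]
   → A = (3, 6)
3. F_x = 4  [line 3·x + -6·y + 132 = 0 ∩ |FE|² = 160]
4. F_y = 24  [line 3·x + -6·y + 132 = 0 ∩ |FE|² = 160]
   → F = (4, 24)
5. B_x = 2  [FB · EC = -300 ∩ B is the reflection of C across F]
6. B_y = 48  [FB · EC = -300 ∩ B is the reflection of C across F]
   → B = (2, 48)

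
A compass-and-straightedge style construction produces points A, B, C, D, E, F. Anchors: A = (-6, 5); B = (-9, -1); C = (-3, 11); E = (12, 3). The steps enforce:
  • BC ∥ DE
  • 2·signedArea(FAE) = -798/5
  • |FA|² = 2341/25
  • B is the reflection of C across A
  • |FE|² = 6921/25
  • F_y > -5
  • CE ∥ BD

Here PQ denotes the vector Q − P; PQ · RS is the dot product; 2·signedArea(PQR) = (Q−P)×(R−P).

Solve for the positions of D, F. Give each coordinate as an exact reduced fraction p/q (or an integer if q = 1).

D = (6, -9)
F = (-3, -21/5)

1. D_x = 6  [BC ∥ DE ∩ CE ∥ BD]
2. D_y = -9  [BC ∥ DE ∩ CE ∥ BD]
   → D = (6, -9)
3. F_x = -3  [line 2·x + 18·y + 408/5 = 0 ∩ |FE|² = 6921/25]
4. F_y = -21/5  [line 2·x + 18·y + 408/5 = 0 ∩ |FE|² = 6921/25]
   → F = (-3, -21/5)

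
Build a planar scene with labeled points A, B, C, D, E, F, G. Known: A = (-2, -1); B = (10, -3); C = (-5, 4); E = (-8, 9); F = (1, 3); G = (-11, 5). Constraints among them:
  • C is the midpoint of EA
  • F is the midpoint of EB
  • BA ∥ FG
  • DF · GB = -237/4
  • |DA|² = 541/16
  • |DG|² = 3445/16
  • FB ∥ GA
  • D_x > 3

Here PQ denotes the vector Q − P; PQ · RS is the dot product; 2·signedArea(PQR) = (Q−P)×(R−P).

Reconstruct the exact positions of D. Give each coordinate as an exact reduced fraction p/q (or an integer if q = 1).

1. D_x = 13/4  [line -21·x + 8·y + 225/4 = 0 ∩ |DA|² = 541/16]
2. D_y = 3/2  [line -21·x + 8·y + 225/4 = 0 ∩ |DA|² = 541/16]
   → D = (13/4, 3/2)

D = (13/4, 3/2)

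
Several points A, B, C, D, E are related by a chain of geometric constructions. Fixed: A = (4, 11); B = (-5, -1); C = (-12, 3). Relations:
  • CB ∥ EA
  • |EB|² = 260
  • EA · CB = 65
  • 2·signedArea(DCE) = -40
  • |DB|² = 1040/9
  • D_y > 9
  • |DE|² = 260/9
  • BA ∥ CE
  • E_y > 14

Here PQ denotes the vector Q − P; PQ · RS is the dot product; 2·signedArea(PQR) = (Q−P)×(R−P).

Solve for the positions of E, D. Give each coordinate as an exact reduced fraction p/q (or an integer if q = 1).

D = (-11/3, 29/3)
E = (-3, 15)

1. E_x = -3  [CB ∥ EA ∩ BA ∥ CE]
2. E_y = 15  [CB ∥ EA ∩ BA ∥ CE]
   → E = (-3, 15)
3. D_x = -11/3  [line -12·x + 9·y + -131 = 0 ∩ |DB|² = 1040/9]
4. D_y = 29/3  [line -12·x + 9·y + -131 = 0 ∩ |DB|² = 1040/9]
   → D = (-11/3, 29/3)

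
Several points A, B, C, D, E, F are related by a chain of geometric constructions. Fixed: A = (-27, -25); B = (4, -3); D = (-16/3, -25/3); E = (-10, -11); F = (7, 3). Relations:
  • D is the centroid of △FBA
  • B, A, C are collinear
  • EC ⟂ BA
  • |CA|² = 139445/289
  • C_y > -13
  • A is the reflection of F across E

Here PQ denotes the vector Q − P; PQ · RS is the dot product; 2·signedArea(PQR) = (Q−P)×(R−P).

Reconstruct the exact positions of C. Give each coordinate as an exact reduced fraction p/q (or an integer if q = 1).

1. C_x = -2626/289  [B, A, C are collinear ∩ EC ⟂ BA]
2. C_y = -3551/289  [B, A, C are collinear ∩ EC ⟂ BA]
   → C = (-2626/289, -3551/289)

C = (-2626/289, -3551/289)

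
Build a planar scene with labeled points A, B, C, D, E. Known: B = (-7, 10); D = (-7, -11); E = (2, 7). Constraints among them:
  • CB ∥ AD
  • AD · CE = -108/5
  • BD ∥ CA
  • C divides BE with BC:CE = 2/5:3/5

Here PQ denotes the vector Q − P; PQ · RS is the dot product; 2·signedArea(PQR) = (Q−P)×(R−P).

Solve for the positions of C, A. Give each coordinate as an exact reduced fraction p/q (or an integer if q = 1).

A = (-17/5, -61/5)
C = (-17/5, 44/5)

1. C_x = -17/5  [C divides BE with BC:CE = 2/5:3/5]
2. C_y = 44/5  [C divides BE with BC:CE = 2/5:3/5]
   → C = (-17/5, 44/5)
3. A_x = -17/5  [CB ∥ AD ∩ BD ∥ CA]
4. A_y = -61/5  [CB ∥ AD ∩ BD ∥ CA]
   → A = (-17/5, -61/5)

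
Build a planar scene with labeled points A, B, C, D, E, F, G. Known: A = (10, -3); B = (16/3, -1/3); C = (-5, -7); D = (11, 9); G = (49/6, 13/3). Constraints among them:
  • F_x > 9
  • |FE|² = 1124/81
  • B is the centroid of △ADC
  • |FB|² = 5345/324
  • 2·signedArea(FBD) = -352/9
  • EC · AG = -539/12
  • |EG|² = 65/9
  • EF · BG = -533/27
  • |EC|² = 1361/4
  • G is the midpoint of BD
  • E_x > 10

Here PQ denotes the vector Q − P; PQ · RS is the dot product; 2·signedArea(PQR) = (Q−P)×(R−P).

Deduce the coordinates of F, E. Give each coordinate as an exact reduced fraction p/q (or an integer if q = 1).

E = (21/2, 3)
F = (169/18, -5/9)

1. F_x = 169/18  [line -28/3·x + 17/3·y + 817/9 = 0 ∩ |FB|² = 5345/324]
2. F_y = -5/9  [line -28/3·x + 17/3·y + 817/9 = 0 ∩ |FB|² = 5345/324]
   → F = (169/18, -5/9)
3. E_x = 21/2  [EF · BG = -533/27 ∩ EC · AG = -539/12]
4. E_y = 3  [EF · BG = -533/27 ∩ EC · AG = -539/12]
   → E = (21/2, 3)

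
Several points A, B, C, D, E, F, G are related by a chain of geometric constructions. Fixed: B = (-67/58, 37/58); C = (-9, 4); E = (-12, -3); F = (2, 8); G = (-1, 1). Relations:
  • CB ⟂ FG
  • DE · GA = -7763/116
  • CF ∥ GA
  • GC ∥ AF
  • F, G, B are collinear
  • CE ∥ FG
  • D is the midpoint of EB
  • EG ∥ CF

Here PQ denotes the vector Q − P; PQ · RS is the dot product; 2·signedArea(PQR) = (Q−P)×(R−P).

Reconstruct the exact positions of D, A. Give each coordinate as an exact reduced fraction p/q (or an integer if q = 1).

A = (10, 5)
D = (-763/116, -137/116)

1. D_x = -763/116  [D is the midpoint of EB]
2. D_y = -137/116  [D is the midpoint of EB]
   → D = (-763/116, -137/116)
3. A_x = 10  [GC ∥ AF ∩ CF ∥ GA]
4. A_y = 5  [GC ∥ AF ∩ CF ∥ GA]
   → A = (10, 5)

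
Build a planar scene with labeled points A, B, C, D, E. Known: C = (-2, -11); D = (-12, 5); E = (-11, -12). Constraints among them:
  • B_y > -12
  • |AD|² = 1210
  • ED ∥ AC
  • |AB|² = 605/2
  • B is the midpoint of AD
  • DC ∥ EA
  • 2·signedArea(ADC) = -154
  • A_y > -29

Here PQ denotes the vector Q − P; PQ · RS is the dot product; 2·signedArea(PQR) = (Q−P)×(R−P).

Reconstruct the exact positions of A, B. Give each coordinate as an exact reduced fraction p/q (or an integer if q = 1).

1. A_x = -1  [ED ∥ AC ∩ DC ∥ EA]
2. A_y = -28  [ED ∥ AC ∩ DC ∥ EA]
   → A = (-1, -28)
3. B_x = -13/2  [B is the midpoint of AD]
4. B_y = -23/2  [B is the midpoint of AD]
   → B = (-13/2, -23/2)

A = (-1, -28)
B = (-13/2, -23/2)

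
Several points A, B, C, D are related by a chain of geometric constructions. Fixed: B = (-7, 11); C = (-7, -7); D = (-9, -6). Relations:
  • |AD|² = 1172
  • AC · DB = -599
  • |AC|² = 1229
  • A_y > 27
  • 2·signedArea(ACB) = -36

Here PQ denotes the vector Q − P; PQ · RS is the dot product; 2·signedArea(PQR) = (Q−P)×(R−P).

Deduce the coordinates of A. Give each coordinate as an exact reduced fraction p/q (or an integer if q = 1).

A = (-5, 28)

1. A_x = -5  [2·signedArea(ACB) = -36 ∩ AC · DB = -599]
2. A_y = 28  [2·signedArea(ACB) = -36 ∩ AC · DB = -599]
   → A = (-5, 28)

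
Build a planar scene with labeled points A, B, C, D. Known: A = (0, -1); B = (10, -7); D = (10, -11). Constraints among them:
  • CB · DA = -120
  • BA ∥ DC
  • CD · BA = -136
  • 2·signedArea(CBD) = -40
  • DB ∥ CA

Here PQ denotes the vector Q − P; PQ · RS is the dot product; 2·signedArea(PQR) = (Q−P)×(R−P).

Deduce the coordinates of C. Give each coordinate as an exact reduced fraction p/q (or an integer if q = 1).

C = (0, -5)

1. C_x = 0  [DB ∥ CA ∩ BA ∥ DC]
2. C_y = -5  [DB ∥ CA ∩ BA ∥ DC]
   → C = (0, -5)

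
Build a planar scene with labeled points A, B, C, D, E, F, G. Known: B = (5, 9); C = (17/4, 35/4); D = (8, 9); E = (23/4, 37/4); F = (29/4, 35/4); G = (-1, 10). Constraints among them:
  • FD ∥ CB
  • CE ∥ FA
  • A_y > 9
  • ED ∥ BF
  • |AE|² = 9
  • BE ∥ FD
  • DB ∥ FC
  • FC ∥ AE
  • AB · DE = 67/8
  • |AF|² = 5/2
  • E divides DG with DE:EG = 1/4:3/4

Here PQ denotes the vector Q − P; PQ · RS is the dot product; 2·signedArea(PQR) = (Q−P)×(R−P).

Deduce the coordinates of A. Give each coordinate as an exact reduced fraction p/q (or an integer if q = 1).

1. A_x = 35/4  [FC ∥ AE ∩ CE ∥ FA]
2. A_y = 37/4  [FC ∥ AE ∩ CE ∥ FA]
   → A = (35/4, 37/4)

A = (35/4, 37/4)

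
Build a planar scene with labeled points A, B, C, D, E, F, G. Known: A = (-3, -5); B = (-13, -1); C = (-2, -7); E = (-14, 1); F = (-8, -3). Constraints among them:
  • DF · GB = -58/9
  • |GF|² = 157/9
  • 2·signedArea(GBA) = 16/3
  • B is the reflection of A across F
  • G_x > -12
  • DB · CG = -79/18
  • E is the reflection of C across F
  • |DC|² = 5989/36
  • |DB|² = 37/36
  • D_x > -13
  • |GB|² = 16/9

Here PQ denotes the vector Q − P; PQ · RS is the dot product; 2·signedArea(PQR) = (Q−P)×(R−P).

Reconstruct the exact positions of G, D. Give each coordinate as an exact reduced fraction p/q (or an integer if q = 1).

D = (-77/6, 0)
G = (-35/3, -1)

1. G_x = -35/3  [line 4·x + 10·y + 170/3 = 0 ∩ |GB|² = 16/9]
2. G_y = -1  [line 4·x + 10·y + 170/3 = 0 ∩ |GB|² = 16/9]
   → G = (-35/3, -1)
3. D_x = -77/6  [DB · CG = -79/18 ∩ DF · GB = -58/9]
4. D_y = 0  [DB · CG = -79/18 ∩ DF · GB = -58/9]
   → D = (-77/6, 0)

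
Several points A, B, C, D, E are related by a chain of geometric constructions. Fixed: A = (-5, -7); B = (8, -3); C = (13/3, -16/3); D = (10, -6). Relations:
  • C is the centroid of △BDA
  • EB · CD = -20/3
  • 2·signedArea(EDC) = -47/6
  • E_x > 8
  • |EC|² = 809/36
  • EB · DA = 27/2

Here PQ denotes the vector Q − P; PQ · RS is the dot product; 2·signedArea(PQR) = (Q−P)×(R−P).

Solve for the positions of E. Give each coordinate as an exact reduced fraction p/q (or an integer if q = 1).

E = (9, -9/2)

1. E_x = 9  [EB · DA = 27/2 ∩ EB · CD = -20/3]
2. E_y = -9/2  [EB · DA = 27/2 ∩ EB · CD = -20/3]
   → E = (9, -9/2)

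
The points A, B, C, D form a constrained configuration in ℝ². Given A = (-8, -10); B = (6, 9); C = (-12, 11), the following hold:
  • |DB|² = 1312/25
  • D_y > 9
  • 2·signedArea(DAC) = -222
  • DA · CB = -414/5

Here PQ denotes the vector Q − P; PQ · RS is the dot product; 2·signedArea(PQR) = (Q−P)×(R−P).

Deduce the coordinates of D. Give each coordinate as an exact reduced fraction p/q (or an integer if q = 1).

D = (-6/5, 49/5)

1. D_x = -6/5  [2·signedArea(DAC) = -222 ∩ DA · CB = -414/5]
2. D_y = 49/5  [2·signedArea(DAC) = -222 ∩ DA · CB = -414/5]
   → D = (-6/5, 49/5)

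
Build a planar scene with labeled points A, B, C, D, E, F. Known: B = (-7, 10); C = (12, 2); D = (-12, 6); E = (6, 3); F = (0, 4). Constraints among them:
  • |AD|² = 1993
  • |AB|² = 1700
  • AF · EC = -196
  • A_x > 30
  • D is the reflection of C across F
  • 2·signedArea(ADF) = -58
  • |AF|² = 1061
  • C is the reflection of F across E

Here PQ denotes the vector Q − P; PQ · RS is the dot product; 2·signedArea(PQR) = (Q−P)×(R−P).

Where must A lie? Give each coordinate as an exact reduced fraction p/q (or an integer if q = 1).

A = (31, -6)

1. A_x = 31  [2·signedArea(ADF) = -58 ∩ AF · EC = -196]
2. A_y = -6  [2·signedArea(ADF) = -58 ∩ AF · EC = -196]
   → A = (31, -6)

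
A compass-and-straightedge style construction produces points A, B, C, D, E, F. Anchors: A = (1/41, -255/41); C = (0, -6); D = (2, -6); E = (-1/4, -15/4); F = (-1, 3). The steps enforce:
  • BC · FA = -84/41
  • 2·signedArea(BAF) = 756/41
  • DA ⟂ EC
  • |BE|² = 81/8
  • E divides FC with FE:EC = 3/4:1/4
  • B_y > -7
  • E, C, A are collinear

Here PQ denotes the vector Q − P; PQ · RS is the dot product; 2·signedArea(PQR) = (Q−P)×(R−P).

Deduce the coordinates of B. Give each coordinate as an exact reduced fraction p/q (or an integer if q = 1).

1. B_x = -80/41  [2·signedArea(BAF) = 756/41 ∩ BC · FA = -84/41]
2. B_y = -264/41  [2·signedArea(BAF) = 756/41 ∩ BC · FA = -84/41]
   → B = (-80/41, -264/41)

B = (-80/41, -264/41)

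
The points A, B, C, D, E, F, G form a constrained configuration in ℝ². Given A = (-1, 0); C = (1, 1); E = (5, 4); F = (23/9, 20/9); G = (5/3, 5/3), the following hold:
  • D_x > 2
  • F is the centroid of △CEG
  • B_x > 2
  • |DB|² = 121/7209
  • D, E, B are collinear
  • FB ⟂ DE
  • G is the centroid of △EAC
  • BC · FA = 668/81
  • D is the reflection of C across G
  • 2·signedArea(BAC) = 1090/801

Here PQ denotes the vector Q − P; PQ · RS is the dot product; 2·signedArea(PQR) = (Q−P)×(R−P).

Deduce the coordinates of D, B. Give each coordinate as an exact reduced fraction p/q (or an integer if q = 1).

B = (1957/801, 1924/801)
D = (7/3, 7/3)

1. D_x = 7/3  [D is the reflection of C across G]
2. D_y = 7/3  [D is the reflection of C across G]
   → D = (7/3, 7/3)
3. B_x = 1957/801  [D, E, B are collinear ∩ FB ⟂ DE]
4. B_y = 1924/801  [D, E, B are collinear ∩ FB ⟂ DE]
   → B = (1957/801, 1924/801)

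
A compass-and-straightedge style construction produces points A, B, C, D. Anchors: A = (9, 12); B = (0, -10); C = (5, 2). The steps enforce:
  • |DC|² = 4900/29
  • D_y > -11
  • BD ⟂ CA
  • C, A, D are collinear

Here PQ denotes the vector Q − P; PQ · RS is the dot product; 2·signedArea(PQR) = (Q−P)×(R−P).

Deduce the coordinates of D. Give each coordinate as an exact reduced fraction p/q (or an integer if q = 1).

D = (5/29, -292/29)

1. D_x = 5/29  [C, A, D are collinear ∩ BD ⟂ CA]
2. D_y = -292/29  [C, A, D are collinear ∩ BD ⟂ CA]
   → D = (5/29, -292/29)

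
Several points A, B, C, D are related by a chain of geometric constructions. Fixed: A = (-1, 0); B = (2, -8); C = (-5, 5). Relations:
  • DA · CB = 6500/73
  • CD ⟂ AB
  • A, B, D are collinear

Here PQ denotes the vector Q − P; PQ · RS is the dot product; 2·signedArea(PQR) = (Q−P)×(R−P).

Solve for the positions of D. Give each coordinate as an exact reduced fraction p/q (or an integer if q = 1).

1. D_x = -229/73  [A, B, D are collinear ∩ CD ⟂ AB]
2. D_y = 416/73  [A, B, D are collinear ∩ CD ⟂ AB]
   → D = (-229/73, 416/73)

D = (-229/73, 416/73)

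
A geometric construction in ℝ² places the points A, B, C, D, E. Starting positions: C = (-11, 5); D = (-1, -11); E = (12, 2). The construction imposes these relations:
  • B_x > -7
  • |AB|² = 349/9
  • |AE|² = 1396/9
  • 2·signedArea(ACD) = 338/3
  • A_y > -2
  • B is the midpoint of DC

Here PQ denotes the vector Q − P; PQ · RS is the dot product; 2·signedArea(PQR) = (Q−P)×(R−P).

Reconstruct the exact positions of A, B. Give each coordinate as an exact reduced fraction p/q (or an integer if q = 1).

A = (0, -4/3)
B = (-6, -3)

1. A_x = 0  [line 16·x + 10·y + 40/3 = 0 ∩ |AE|² = 1396/9]
2. A_y = -4/3  [line 16·x + 10·y + 40/3 = 0 ∩ |AE|² = 1396/9]
   → A = (0, -4/3)
3. B_x = -6  [B is the midpoint of DC]
4. B_y = -3  [B is the midpoint of DC]
   → B = (-6, -3)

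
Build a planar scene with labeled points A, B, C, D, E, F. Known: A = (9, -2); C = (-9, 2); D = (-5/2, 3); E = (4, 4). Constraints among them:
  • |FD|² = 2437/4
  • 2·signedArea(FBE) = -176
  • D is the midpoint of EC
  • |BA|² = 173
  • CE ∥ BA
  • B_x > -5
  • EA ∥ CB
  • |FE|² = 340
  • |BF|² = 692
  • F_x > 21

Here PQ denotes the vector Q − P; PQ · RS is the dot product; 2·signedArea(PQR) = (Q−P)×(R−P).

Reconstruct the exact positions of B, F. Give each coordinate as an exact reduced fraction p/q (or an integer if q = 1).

B = (-4, -4)
F = (22, 0)

1. B_x = -4  [CE ∥ BA ∩ EA ∥ CB]
2. B_y = -4  [CE ∥ BA ∩ EA ∥ CB]
   → B = (-4, -4)
3. F_x = 22  [line -8·x + 8·y + 176 = 0 ∩ |FE|² = 340]
4. F_y = 0  [line -8·x + 8·y + 176 = 0 ∩ |FE|² = 340]
   → F = (22, 0)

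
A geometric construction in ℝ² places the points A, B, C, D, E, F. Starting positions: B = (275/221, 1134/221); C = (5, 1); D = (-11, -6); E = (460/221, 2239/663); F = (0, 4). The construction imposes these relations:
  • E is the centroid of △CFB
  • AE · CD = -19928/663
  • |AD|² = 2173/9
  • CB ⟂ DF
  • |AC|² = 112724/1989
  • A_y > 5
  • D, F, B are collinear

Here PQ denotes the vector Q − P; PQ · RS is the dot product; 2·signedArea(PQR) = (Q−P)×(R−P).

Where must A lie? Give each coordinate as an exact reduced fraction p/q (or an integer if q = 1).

A = (-185/221, 3815/663)

1. A_x = -185/221  [line 16·x + 7·y + -17825/663 = 0 ∩ |AD|² = 2173/9]
2. A_y = 3815/663  [line 16·x + 7·y + -17825/663 = 0 ∩ |AD|² = 2173/9]
   → A = (-185/221, 3815/663)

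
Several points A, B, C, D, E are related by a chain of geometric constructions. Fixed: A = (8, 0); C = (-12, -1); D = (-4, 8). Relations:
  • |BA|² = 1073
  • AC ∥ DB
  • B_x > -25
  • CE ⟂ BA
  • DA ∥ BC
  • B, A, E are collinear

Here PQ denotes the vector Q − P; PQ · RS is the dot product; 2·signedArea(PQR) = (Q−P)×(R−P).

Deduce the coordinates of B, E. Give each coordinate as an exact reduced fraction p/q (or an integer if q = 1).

B = (-24, 7)
E = (-11672/1073, 4431/1073)

1. B_x = -24  [DA ∥ BC ∩ AC ∥ DB]
2. B_y = 7  [DA ∥ BC ∩ AC ∥ DB]
   → B = (-24, 7)
3. E_x = -11672/1073  [B, A, E are collinear ∩ CE ⟂ BA]
4. E_y = 4431/1073  [B, A, E are collinear ∩ CE ⟂ BA]
   → E = (-11672/1073, 4431/1073)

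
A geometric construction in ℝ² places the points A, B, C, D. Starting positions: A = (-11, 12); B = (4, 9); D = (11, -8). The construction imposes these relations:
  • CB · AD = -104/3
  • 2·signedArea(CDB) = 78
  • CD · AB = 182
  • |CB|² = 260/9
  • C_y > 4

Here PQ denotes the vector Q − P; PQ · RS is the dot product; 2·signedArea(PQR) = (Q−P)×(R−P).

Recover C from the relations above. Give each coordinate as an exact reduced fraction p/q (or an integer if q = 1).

1. C_x = 4/3  [CD · AB = 182 ∩ CB · AD = -104/3]
2. C_y = 13/3  [CD · AB = 182 ∩ CB · AD = -104/3]
   → C = (4/3, 13/3)

C = (4/3, 13/3)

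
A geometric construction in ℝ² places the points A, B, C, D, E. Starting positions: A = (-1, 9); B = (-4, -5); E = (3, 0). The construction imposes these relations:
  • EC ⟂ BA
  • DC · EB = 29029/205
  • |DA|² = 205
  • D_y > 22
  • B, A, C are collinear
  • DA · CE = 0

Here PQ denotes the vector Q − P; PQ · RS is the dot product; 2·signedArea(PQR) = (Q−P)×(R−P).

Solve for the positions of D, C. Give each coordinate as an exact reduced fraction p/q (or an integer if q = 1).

C = (-547/205, 249/205)
D = (2, 23)

1. C_x = -547/205  [B, A, C are collinear ∩ EC ⟂ BA]
2. C_y = 249/205  [B, A, C are collinear ∩ EC ⟂ BA]
   → C = (-547/205, 249/205)
3. D_x = 2  [DA · CE = 0 ∩ DC · EB = 29029/205]
4. D_y = 23  [DA · CE = 0 ∩ DC · EB = 29029/205]
   → D = (2, 23)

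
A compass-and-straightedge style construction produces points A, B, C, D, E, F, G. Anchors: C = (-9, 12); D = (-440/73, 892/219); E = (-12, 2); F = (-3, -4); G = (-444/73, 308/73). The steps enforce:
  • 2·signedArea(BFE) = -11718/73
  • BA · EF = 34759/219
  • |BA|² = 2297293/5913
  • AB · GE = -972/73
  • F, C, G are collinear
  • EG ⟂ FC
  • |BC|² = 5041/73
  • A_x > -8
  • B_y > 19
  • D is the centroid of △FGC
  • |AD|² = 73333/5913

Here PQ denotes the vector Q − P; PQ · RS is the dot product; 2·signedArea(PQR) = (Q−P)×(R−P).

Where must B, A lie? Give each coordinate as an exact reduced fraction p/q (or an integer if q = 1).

A = (-1535/219, 454/657)
B = (-870/73, 1444/73)

1. B_x = -870/73  [line -6·x + -9·y + 7776/73 = 0 ∩ |BC|² = 5041/73]
2. B_y = 1444/73  [line -6·x + -9·y + 7776/73 = 0 ∩ |BC|² = 5041/73]
   → B = (-870/73, 1444/73)
3. A_x = -1535/219  [AB · GE = -972/73 ∩ BA · EF = 34759/219]
4. A_y = 454/657  [AB · GE = -972/73 ∩ BA · EF = 34759/219]
   → A = (-1535/219, 454/657)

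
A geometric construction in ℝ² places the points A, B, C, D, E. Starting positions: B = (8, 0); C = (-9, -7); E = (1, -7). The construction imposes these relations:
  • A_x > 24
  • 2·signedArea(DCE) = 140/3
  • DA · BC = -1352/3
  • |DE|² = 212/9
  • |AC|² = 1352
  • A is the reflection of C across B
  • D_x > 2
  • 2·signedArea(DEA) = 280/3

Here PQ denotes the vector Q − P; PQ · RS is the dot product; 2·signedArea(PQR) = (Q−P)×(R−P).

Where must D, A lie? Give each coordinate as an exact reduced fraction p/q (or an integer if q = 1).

1. D_y = -7/3  [2·signedArea(DCE) = 140/3]
2. D_x = 7/3  [|DE|² = 212/9]
   → D = (7/3, -7/3)
3. A_x = 25  [A is the reflection of C across B]
4. A_y = 7  [A is the reflection of C across B]
   → A = (25, 7)

A = (25, 7)
D = (7/3, -7/3)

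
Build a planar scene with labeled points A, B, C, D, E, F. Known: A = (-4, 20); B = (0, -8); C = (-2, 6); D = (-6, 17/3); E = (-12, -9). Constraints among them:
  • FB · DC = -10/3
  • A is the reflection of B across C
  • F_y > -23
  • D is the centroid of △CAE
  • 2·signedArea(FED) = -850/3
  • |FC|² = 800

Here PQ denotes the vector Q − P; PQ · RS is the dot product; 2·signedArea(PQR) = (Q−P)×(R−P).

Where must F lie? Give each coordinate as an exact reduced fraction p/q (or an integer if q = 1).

1. F_x = 2  [FB · DC = -10/3 ∩ 2·signedArea(FED) = -850/3]
2. F_y = -22  [FB · DC = -10/3 ∩ 2·signedArea(FED) = -850/3]
   → F = (2, -22)

F = (2, -22)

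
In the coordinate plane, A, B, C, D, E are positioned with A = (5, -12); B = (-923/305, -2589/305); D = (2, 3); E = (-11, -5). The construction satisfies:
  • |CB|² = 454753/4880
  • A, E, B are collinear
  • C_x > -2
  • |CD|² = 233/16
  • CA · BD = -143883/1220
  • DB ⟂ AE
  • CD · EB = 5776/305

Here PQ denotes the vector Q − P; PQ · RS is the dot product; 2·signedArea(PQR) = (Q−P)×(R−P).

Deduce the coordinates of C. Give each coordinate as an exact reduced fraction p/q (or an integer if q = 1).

C = (-5/4, 1)

1. C_x = -5/4  [CD · EB = 5776/305 ∩ CA · BD = -143883/1220]
2. C_y = 1  [CD · EB = 5776/305 ∩ CA · BD = -143883/1220]
   → C = (-5/4, 1)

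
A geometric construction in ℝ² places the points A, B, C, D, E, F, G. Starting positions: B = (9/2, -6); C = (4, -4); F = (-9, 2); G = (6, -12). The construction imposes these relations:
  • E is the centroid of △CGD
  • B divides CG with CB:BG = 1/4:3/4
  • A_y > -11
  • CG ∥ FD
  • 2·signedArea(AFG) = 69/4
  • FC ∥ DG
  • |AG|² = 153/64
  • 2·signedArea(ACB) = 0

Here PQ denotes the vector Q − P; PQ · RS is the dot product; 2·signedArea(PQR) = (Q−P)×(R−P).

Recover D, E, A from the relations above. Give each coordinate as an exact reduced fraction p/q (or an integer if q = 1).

1. D_x = -7  [FC ∥ DG ∩ CG ∥ FD]
2. D_y = -6  [FC ∥ DG ∩ CG ∥ FD]
   → D = (-7, -6)
3. E_x = 1  [E is the centroid of △CGD]
4. E_y = -22/3  [E is the centroid of △CGD]
   → E = (1, -22/3)
5. A_x = 45/8  [2·signedArea(ACB) = 0 ∩ 2·signedArea(AFG) = 69/4]
6. A_y = -21/2  [2·signedArea(ACB) = 0 ∩ 2·signedArea(AFG) = 69/4]
   → A = (45/8, -21/2)

A = (45/8, -21/2)
D = (-7, -6)
E = (1, -22/3)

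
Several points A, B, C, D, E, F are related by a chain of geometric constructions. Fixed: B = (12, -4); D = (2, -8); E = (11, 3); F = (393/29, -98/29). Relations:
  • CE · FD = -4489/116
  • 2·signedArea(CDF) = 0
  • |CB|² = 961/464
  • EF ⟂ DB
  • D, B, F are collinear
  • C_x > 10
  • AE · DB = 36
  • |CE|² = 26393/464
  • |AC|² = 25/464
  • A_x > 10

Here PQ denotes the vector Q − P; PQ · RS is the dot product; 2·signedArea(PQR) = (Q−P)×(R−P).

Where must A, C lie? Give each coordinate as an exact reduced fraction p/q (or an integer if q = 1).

1. C_x = 1237/116  [2·signedArea(CDF) = 0 ∩ CE · FD = -4489/116]
2. C_y = -263/58  [2·signedArea(CDF) = 0 ∩ CE · FD = -4489/116]
   → C = (1237/116, -263/58)
3. A_x = 303/29  [line -10·x + -4·y + 86 = 0 ∩ |AC|² = 25/464]
4. A_y = -134/29  [line -10·x + -4·y + 86 = 0 ∩ |AC|² = 25/464]
   → A = (303/29, -134/29)

A = (303/29, -134/29)
C = (1237/116, -263/58)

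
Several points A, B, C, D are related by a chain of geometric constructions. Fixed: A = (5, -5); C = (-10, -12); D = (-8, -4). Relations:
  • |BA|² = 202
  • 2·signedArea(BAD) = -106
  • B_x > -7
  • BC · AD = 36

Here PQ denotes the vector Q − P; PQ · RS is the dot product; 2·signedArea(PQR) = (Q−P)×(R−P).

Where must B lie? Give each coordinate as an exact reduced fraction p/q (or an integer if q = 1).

B = (-6, 4)

1. B_x = -6  [2·signedArea(BAD) = -106 ∩ BC · AD = 36]
2. B_y = 4  [2·signedArea(BAD) = -106 ∩ BC · AD = 36]
   → B = (-6, 4)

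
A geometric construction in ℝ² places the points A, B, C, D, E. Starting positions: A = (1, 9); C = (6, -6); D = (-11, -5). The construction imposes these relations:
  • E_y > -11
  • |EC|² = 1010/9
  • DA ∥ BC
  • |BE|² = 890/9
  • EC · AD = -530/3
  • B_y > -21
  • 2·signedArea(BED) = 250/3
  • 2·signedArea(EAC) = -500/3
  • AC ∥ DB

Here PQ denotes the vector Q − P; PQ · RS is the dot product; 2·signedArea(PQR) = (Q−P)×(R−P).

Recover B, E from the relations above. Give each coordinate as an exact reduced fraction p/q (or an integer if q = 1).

B = (-6, -20)
E = (-11/3, -31/3)

1. B_x = -6  [DA ∥ BC ∩ AC ∥ DB]
2. B_y = -20  [DA ∥ BC ∩ AC ∥ DB]
   → B = (-6, -20)
3. E_x = -11/3  [EC · AD = -530/3 ∩ 2·signedArea(BED) = 250/3]
4. E_y = -31/3  [EC · AD = -530/3 ∩ 2·signedArea(BED) = 250/3]
   → E = (-11/3, -31/3)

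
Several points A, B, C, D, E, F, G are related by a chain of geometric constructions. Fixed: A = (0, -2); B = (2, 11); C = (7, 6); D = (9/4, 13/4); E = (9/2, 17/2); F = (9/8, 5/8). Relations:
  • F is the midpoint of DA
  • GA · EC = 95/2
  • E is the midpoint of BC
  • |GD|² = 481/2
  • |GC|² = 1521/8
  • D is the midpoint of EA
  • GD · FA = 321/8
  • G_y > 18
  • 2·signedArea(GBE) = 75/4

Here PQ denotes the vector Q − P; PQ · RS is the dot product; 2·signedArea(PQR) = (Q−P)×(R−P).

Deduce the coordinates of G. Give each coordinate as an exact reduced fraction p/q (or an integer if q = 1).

1. G_x = 7/4  [GD · FA = 321/8 ∩ GA · EC = 95/2]
2. G_y = 75/4  [GD · FA = 321/8 ∩ GA · EC = 95/2]
   → G = (7/4, 75/4)

G = (7/4, 75/4)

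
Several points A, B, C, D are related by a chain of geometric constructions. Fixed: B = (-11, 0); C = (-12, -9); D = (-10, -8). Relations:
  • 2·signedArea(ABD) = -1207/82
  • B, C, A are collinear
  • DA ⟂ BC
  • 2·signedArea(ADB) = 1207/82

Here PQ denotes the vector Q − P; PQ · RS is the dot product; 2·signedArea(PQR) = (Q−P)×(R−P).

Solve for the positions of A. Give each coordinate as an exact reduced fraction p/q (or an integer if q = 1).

A = (-973/82, -639/82)

1. A_x = -973/82  [B, C, A are collinear ∩ DA ⟂ BC]
2. A_y = -639/82  [B, C, A are collinear ∩ DA ⟂ BC]
   → A = (-973/82, -639/82)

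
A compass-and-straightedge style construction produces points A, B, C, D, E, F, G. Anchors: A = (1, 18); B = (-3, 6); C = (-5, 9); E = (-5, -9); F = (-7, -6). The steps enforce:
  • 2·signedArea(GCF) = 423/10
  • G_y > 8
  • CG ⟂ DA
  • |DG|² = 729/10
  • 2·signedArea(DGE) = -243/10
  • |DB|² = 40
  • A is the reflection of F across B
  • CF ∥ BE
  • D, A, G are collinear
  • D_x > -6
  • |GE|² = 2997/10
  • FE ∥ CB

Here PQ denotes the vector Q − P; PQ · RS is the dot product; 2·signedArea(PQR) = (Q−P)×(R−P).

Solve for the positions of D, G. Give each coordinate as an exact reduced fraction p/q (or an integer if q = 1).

D = (-5, 0)
G = (-23/10, 81/10)

1. G_x = -23/10  [line 15·x + -2·y + 507/10 = 0 ∩ |GE|² = 2997/10]
2. G_y = 81/10  [line 15·x + -2·y + 507/10 = 0 ∩ |GE|² = 2997/10]
   → G = (-23/10, 81/10)
3. D_x = -5  [2·signedArea(DGE) = -243/10 ∩ D, A, G are collinear]
4. D_y = 0  [2·signedArea(DGE) = -243/10 ∩ D, A, G are collinear]
   → D = (-5, 0)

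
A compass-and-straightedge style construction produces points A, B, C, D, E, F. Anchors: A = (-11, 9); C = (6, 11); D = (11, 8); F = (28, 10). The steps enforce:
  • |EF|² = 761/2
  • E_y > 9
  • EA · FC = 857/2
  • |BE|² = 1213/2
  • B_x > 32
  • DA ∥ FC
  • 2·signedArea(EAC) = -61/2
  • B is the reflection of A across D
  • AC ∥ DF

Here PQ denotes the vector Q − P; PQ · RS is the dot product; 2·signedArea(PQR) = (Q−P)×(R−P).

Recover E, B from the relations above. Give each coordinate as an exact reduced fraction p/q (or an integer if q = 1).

1. E_x = 17/2  [2·signedArea(EAC) = -61/2 ∩ EA · FC = 857/2]
2. E_y = 19/2  [2·signedArea(EAC) = -61/2 ∩ EA · FC = 857/2]
   → E = (17/2, 19/2)
3. B_x = 33  [B is the reflection of A across D]
4. B_y = 7  [B is the reflection of A across D]
   → B = (33, 7)

B = (33, 7)
E = (17/2, 19/2)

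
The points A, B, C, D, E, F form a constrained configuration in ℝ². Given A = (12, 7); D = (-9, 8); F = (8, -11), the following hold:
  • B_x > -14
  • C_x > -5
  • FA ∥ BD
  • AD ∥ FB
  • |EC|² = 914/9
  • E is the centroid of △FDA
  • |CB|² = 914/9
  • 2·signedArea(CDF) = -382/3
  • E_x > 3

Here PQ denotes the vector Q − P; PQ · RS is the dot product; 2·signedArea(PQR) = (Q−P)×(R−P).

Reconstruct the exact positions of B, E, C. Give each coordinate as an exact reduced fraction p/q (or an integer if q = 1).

1. B_x = -13  [FA ∥ BD ∩ AD ∥ FB]
2. B_y = -10  [FA ∥ BD ∩ AD ∥ FB]
   → B = (-13, -10)
3. E_x = 11/3  [E is the centroid of △FDA]
4. E_y = 4/3  [E is the centroid of △FDA]
   → E = (11/3, 4/3)
5. C_x = -14/3  [line 19·x + 17·y + 487/3 = 0 ∩ |CB|² = 914/9]
6. C_y = -13/3  [line 19·x + 17·y + 487/3 = 0 ∩ |CB|² = 914/9]
   → C = (-14/3, -13/3)

B = (-13, -10)
C = (-14/3, -13/3)
E = (11/3, 4/3)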